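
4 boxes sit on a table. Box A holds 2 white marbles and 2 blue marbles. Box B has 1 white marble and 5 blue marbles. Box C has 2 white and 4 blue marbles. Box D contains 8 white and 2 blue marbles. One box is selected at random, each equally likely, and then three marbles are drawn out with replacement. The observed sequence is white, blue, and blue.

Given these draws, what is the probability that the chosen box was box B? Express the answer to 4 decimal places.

The likelihood of the observed sequence under each hypothesis: P(data | box A) = (2/4)(2/4)(2/4) = 0.125; P(data | box B) = (1/6)(5/6)(5/6) = 0.11574; P(data | box C) = (2/6)(4/6)(4/6) = 0.14815; P(data | box D) = (8/10)(2/10)(2/10) = 0.032.
The prior-weighted likelihoods are 1/4 · 0.125 = 0.03125, 1/4 · 0.11574 = 0.028935, 1/4 · 0.14815 = 0.037037, 1/4 · 0.032 = 0.008; summing to 0.10522.
Hence P(box B | data) = (0.028935) / (0.10522) = 0.27499.

0.2750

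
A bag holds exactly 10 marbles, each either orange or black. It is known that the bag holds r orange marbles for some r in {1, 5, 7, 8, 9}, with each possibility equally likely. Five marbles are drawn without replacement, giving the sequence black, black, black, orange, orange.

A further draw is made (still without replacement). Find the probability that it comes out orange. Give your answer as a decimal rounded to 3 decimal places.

For each hypothesis, P(data | H) works out to: P(data | r = 1) = (9/10)(8/9)(7/8)(1/7)(0/6) = 0; P(data | r = 5) = (5/10)(4/9)(3/8)(5/7)(4/6) = 0.039683; P(data | r = 7) = (3/10)(2/9)(1/8)(7/7)(6/6) = 0.0083333; P(data | r = 8) = (2/10)(1/9)(0/8) = 0; P(data | r = 9) = (1/10)(0/9) = 0.
Multiplying each by its prior: 1/5 · 0 = 0, 1/5 · 0.039683 = 0.0079365, 1/5 · 0.0083333 = 0.0016667, 1/5 · 0 = 0, 1/5 · 0 = 0; with total 0.0096032.
Normalising, the posterior is P(r = 1 | data) = 0, P(r = 5 | data) = 0.82645, P(r = 7 | data) = 0.17355, P(r = 8 | data) = 0, P(r = 9 | data) = 0.
So P(orange next | data) = Σ P(orange next | H) P(H | data) = (3/5)(0.82645) + (1)(0.17355) = 0.66942.

0.669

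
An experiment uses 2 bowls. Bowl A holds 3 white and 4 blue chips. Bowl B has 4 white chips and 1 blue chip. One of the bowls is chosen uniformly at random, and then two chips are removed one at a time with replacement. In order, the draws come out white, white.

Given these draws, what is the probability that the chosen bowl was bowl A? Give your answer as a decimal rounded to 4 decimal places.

Under each hypothesis, the probability of the observed sequence is: P(data | bowl A) = (3/7)(3/7) = 0.18367; P(data | bowl B) = (4/5)(4/5) = 0.64.
Weighting by the prior gives 1/2 · 0.18367 = 0.091837, 1/2 · 0.64 = 0.32; with total 0.41184.
Hence P(bowl A | data) = (0.091837) / (0.41184) = 0.22299.

0.2230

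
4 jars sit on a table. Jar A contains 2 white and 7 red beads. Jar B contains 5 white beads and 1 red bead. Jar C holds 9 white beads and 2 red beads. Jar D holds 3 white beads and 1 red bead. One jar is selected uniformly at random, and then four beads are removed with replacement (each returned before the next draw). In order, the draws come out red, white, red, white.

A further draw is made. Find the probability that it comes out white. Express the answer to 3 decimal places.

0.631

The likelihood of the observed sequence under each hypothesis: P(data | jar A) = (7/9)(2/9)(7/9)(2/9) = 0.029873; P(data | jar B) = (1/6)(5/6)(1/6)(5/6) = 0.01929; P(data | jar C) = (2/11)(9/11)(2/11)(9/11) = 0.02213; P(data | jar D) = (1/4)(3/4)(1/4)(3/4) = 0.035156.
Multiplying each by its prior: 1/4 · 0.029873 = 0.0074684, 1/4 · 0.01929 = 0.0048225, 1/4 · 0.02213 = 0.0055324, 1/4 · 0.035156 = 0.0087891; these sum to 0.026612.
Dividing through by the total gives posterior P(jar A | data) = 0.28064, P(jar B | data) = 0.18121, P(jar C | data) = 0.20789, P(jar D | data) = 0.33026.
The predictive probability is P(white next | data) = (2/9)(0.28064) + (5/6)(0.18121) + (9/11)(0.20789) + (3/4)(0.33026) = 0.63116.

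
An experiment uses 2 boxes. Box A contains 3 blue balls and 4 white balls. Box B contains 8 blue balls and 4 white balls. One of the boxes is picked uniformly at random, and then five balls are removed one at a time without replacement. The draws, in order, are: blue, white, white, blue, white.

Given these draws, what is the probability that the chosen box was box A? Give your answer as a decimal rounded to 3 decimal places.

Under each hypothesis, the probability of the observed sequence is: P(data | box A) = (3/7)(4/6)(3/5)(2/4)(2/3) = 0.057143; P(data | box B) = (8/12)(4/11)(3/10)(7/9)(2/8) = 0.014141.
Multiplying each by its prior: 1/2 · 0.057143 = 0.028571, 1/2 · 0.014141 = 0.0070707; summing to 0.035642.
By Bayes' rule, P(box A | data) = (0.028571) / (0.035642) = 0.80162.

0.802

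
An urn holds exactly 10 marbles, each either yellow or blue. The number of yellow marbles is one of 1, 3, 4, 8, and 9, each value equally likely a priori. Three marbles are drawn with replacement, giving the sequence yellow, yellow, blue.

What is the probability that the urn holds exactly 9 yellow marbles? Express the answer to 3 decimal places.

0.215

Compute the likelihood of the observed sequence for each case: P(data | r = 1) = (1/10)(1/10)(9/10) = 0.009; P(data | r = 3) = (3/10)(3/10)(7/10) = 0.063; P(data | r = 4) = (4/10)(4/10)(6/10) = 0.096; P(data | r = 8) = (8/10)(8/10)(2/10) = 0.128; P(data | r = 9) = (9/10)(9/10)(1/10) = 0.081.
Weighting by the prior gives 1/5 · 0.009 = 0.0018, 1/5 · 0.063 = 0.0126, 1/5 · 0.096 = 0.0192, 1/5 · 0.128 = 0.0256, 1/5 · 0.081 = 0.0162; with total 0.0754.
By Bayes' rule, P(r = 9 | data) = (0.0162) / (0.0754) = 0.21485.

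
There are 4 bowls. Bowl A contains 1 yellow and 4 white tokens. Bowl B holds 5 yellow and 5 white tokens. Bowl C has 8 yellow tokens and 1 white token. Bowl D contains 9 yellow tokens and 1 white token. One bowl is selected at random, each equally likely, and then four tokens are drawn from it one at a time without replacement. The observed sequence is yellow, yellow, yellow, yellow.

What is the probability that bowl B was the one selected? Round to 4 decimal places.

0.0202

The likelihood of the observed sequence under each hypothesis: P(data | bowl A) = (1/5)(0/4) = 0; P(data | bowl B) = (5/10)(4/9)(3/8)(2/7) = 0.02381; P(data | bowl C) = (8/9)(7/8)(6/7)(5/6) = 0.55556; P(data | bowl D) = (9/10)(8/9)(7/8)(6/7) = 0.6.
The prior-weighted likelihoods are 1/4 · 0 = 0, 1/4 · 0.02381 = 0.0059524, 1/4 · 0.55556 = 0.13889, 1/4 · 0.6 = 0.15; these sum to 0.29484.
Therefore the posterior P(bowl B | data) = (0.0059524) / (0.29484) = 0.020188.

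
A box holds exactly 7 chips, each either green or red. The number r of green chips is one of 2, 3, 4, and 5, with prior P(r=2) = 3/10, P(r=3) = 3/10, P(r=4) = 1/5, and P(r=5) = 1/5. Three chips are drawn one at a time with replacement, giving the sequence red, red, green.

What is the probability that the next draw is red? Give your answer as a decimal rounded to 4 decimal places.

The likelihood of the observed sequence under each hypothesis: P(data | r = 2) = (5/7)(5/7)(2/7) = 0.14577; P(data | r = 3) = (4/7)(4/7)(3/7) = 0.13994; P(data | r = 4) = (3/7)(3/7)(4/7) = 0.10496; P(data | r = 5) = (2/7)(2/7)(5/7) = 0.058309.
Multiplying each by its prior: 3/10 · 0.14577 = 0.043732, 3/10 · 0.13994 = 0.041983, 1/5 · 0.10496 = 0.020991, 1/5 · 0.058309 = 0.011662; these sum to 0.11837.
Dividing through by the total gives posterior P(r = 2 | data) = 0.36946, P(r = 3 | data) = 0.35468, P(r = 4 | data) = 0.17734, P(r = 5 | data) = 0.098522.
So P(red next | data) = Σ P(red next | H) P(H | data) = (5/7)(0.36946) + (4/7)(0.35468) + (3/7)(0.17734) + (2/7)(0.098522) = 0.57072.

0.5707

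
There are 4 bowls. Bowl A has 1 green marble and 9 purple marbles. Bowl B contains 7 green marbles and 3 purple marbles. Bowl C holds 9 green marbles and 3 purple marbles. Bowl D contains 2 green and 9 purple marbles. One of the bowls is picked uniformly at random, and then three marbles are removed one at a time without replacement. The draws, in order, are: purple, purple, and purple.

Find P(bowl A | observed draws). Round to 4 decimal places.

The likelihood of the observed sequence under each hypothesis: P(data | bowl A) = (9/10)(8/9)(7/8) = 0.7; P(data | bowl B) = (3/10)(2/9)(1/8) = 0.0083333; P(data | bowl C) = (3/12)(2/11)(1/10) = 0.0045455; P(data | bowl D) = (9/11)(8/10)(7/9) = 0.50909.
The prior-weighted likelihoods are 1/4 · 0.7 = 0.175, 1/4 · 0.0083333 = 0.0020833, 1/4 · 0.0045455 = 0.0011364, 1/4 · 0.50909 = 0.12727; with total 0.30549.
Hence P(bowl A | data) = (0.175) / (0.30549) = 0.57285.

0.5728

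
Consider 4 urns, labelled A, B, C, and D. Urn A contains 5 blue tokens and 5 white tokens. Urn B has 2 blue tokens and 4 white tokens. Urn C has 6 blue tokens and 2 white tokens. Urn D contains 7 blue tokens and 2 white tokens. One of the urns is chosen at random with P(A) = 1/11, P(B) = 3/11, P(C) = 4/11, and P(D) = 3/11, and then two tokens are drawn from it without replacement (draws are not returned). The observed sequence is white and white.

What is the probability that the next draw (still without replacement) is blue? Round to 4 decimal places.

Under each hypothesis, the probability of the observed sequence is: P(data | urn A) = (5/10)(4/9) = 0.22222; P(data | urn B) = (4/6)(3/5) = 0.4; P(data | urn C) = (2/8)(1/7) = 0.035714; P(data | urn D) = (2/9)(1/8) = 0.027778.
The prior-weighted likelihoods are 1/11 · 0.22222 = 0.020202, 3/11 · 0.4 = 0.10909, 4/11 · 0.035714 = 0.012987, 3/11 · 0.027778 = 0.0075758; with total 0.14986.
The posterior is then P(urn A | data) = 0.13481, P(urn B | data) = 0.72797, P(urn C | data) = 0.086663, P(urn D | data) = 0.050554.
So P(blue next | data) = Σ P(blue next | H) P(H | data) = (5/8)(0.13481) + (1/2)(0.72797) + (1)(0.086663) + (1)(0.050554) = 0.58546.

0.5855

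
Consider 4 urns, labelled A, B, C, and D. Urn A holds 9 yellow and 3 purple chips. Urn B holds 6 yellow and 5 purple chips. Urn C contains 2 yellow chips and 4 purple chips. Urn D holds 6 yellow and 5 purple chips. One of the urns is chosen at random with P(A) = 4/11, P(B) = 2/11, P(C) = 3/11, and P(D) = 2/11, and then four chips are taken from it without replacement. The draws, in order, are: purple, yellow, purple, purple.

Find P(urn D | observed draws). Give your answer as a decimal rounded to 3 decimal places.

0.152

Under each hypothesis, the probability of the observed sequence is: P(data | urn A) = (3/12)(9/11)(2/10)(1/9) = 1/220; P(data | urn B) = (5/11)(6/10)(4/9)(3/8) = 1/22; P(data | urn C) = (4/6)(2/5)(3/4)(2/3) = 2/15; P(data | urn D) = (5/11)(6/10)(4/9)(3/8) = 1/22.
The prior-weighted likelihoods are 4/11 · 1/220 = 1/605, 2/11 · 1/22 = 1/121, 3/11 · 2/15 = 2/55, 2/11 · 1/22 = 1/121; these sum to 3/55.
Therefore the posterior P(urn D | data) = (1/121) / (3/55) = 5/33.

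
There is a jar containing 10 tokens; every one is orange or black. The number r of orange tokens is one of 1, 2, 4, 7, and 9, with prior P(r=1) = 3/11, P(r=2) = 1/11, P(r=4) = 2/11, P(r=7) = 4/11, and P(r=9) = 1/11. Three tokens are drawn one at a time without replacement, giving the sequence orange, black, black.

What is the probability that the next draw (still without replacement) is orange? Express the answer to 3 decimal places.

Compute the likelihood of the observed sequence for each case: P(data | r = 1) = (1/10)(9/9)(8/8) = 1/10; P(data | r = 2) = (2/10)(8/9)(7/8) = 7/45; P(data | r = 4) = (4/10)(6/9)(5/8) = 1/6; P(data | r = 7) = (7/10)(3/9)(2/8) = 7/120; P(data | r = 9) = (9/10)(1/9)(0/8) = 0.
Weighting by the prior gives 3/11 · 1/10 = 3/110, 1/11 · 7/45 = 7/495, 2/11 · 1/6 = 1/33, 4/11 · 7/120 = 7/330, 1/11 · 0 = 0; summing to 46/495.
Dividing through by the total gives posterior P(r = 1 | data) = 27/92, P(r = 2 | data) = 7/46, P(r = 4 | data) = 15/46, P(r = 7 | data) = 21/92, P(r = 9 | data) = 0.
So P(orange next | data) = Σ P(orange next | H) P(H | data) = (0)(27/92) + (1/7)(7/46) + (3/7)(15/46) + (6/7)(21/92) = 5/14.

0.357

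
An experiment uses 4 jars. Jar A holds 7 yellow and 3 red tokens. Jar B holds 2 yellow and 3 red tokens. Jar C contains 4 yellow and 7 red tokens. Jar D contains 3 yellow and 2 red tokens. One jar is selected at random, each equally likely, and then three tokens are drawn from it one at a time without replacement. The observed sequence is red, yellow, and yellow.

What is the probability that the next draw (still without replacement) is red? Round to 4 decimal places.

0.5602

For each hypothesis, P(data | H) works out to: P(data | jar A) = (3/10)(7/9)(6/8) = 0.175; P(data | jar B) = (3/5)(2/4)(1/3) = 0.1; P(data | jar C) = (7/11)(4/10)(3/9) = 0.084848; P(data | jar D) = (2/5)(3/4)(2/3) = 0.2.
Weighting by the prior gives 1/4 · 0.175 = 0.04375, 1/4 · 0.1 = 0.025, 1/4 · 0.084848 = 0.021212, 1/4 · 0.2 = 0.05; these sum to 0.13996.
Normalising, the posterior is P(jar A | data) = 0.31258, P(jar B | data) = 0.17862, P(jar C | data) = 0.15156, P(jar D | data) = 0.35724.
So P(red next | data) = Σ P(red next | H) P(H | data) = (2/7)(0.31258) + (1)(0.17862) + (3/4)(0.15156) + (1/2)(0.35724) = 0.56022.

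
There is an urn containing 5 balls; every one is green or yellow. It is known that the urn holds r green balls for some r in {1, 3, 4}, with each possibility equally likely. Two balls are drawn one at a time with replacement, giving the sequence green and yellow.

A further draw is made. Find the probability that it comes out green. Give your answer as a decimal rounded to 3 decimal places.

0.543

Compute the likelihood of the observed sequence for each case: P(data | r = 1) = (1/5)(4/5) = 4/25; P(data | r = 3) = (3/5)(2/5) = 6/25; P(data | r = 4) = (4/5)(1/5) = 4/25.
The prior-weighted likelihoods are 1/3 · 4/25 = 4/75, 1/3 · 6/25 = 2/25, 1/3 · 4/25 = 4/75; summing to 14/75.
Dividing through by the total gives posterior P(r = 1 | data) = 2/7, P(r = 3 | data) = 3/7, P(r = 4 | data) = 2/7.
Averaging over the posterior, P(green next | data) = (1/5)(2/7) + (3/5)(3/7) + (4/5)(2/7) = 19/35.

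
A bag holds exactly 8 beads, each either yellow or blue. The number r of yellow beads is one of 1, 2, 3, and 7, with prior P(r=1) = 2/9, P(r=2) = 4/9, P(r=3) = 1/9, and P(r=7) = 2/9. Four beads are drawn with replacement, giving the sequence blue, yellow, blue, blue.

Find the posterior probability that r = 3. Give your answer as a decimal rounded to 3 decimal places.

For each hypothesis, P(data | H) works out to: P(data | r = 1) = (7/8)(1/8)(7/8)(7/8) = 0.08374; P(data | r = 2) = (6/8)(2/8)(6/8)(6/8) = 0.10547; P(data | r = 3) = (5/8)(3/8)(5/8)(5/8) = 0.091553; P(data | r = 7) = (1/8)(7/8)(1/8)(1/8) = 0.001709.
Weighting by the prior gives 2/9 · 0.08374 = 0.018609, 4/9 · 0.10547 = 0.046875, 1/9 · 0.091553 = 0.010173, 2/9 · 0.001709 = 0.00037977; summing to 0.076036.
Therefore the posterior P(r = 3 | data) = (0.010173) / (0.076036) = 0.13379.

0.134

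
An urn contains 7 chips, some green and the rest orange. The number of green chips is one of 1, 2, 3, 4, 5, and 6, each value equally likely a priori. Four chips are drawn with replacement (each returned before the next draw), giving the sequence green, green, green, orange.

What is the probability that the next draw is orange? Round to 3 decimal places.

Compute the likelihood of the observed sequence for each case: P(data | r = 1) = (1/7)(1/7)(1/7)(6/7) = 0.002499; P(data | r = 2) = (2/7)(2/7)(2/7)(5/7) = 0.01666; P(data | r = 3) = (3/7)(3/7)(3/7)(4/7) = 0.044981; P(data | r = 4) = (4/7)(4/7)(4/7)(3/7) = 0.079967; P(data | r = 5) = (5/7)(5/7)(5/7)(2/7) = 0.10412; P(data | r = 6) = (6/7)(6/7)(6/7)(1/7) = 0.089963.
The prior-weighted likelihoods are 1/6 · 0.002499 = 0.00041649, 1/6 · 0.01666 = 0.0027766, 1/6 · 0.044981 = 0.0074969, 1/6 · 0.079967 = 0.013328, 1/6 · 0.10412 = 0.017354, 1/6 · 0.089963 = 0.014994; these sum to 0.056365.
Dividing through by the total gives posterior P(r = 1 | data) = 0.0073892, P(r = 2 | data) = 0.049261, P(r = 3 | data) = 0.133, P(r = 4 | data) = 0.23645, P(r = 5 | data) = 0.30788, P(r = 6 | data) = 0.26601.
Averaging over the posterior, P(orange next | data) = (6/7)(0.0073892) + (5/7)(0.049261) + (4/7)(0.133) + (3/7)(0.23645) + (2/7)(0.30788) + (1/7)(0.26601) = 0.34483.

0.345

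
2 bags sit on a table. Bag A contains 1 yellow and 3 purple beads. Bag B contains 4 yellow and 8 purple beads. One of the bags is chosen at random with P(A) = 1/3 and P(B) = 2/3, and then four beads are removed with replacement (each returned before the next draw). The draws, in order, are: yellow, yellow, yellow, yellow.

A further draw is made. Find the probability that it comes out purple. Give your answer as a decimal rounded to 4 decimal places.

0.6780

Compute the likelihood of the observed sequence for each case: P(data | bag A) = (1/4)(1/4)(1/4)(1/4) = 0.0039062; P(data | bag B) = (4/12)(4/12)(4/12)(4/12) = 0.012346.
Weighting by the prior gives 1/3 · 0.0039062 = 0.0013021, 2/3 · 0.012346 = 0.0082305; summing to 0.0095325.
The posterior is then P(bag A | data) = 0.13659, P(bag B | data) = 0.86341.
The predictive probability is P(purple next | data) = (3/4)(0.13659) + (2/3)(0.86341) = 0.67805.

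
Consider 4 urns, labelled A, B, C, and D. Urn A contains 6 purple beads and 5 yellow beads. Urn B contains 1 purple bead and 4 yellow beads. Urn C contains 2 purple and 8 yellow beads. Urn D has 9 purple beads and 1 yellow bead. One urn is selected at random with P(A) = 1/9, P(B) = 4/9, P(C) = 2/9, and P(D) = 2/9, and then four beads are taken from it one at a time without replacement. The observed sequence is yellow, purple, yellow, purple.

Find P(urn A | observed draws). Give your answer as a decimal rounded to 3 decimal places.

0.630

For each hypothesis, P(data | H) works out to: P(data | urn A) = (5/11)(6/10)(4/9)(5/8) = 0.075758; P(data | urn B) = (4/5)(1/4)(3/3)(0/2) = 0; P(data | urn C) = (8/10)(2/9)(7/8)(1/7) = 0.022222; P(data | urn D) = (1/10)(9/9)(0/8) = 0.
Multiplying each by its prior: 1/9 · 0.075758 = 0.0084175, 4/9 · 0 = 0, 2/9 · 0.022222 = 0.0049383, 2/9 · 0 = 0; summing to 0.013356.
So P(urn A | data) = (0.0084175) / (0.013356) = 0.63025.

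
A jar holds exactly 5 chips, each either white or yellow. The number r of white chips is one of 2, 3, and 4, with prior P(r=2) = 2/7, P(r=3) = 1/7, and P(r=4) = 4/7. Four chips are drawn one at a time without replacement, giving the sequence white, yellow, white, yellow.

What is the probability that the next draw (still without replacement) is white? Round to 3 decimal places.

The likelihood of the observed sequence under each hypothesis: P(data | r = 2) = (2/5)(3/4)(1/3)(2/2) = 1/10; P(data | r = 3) = (3/5)(2/4)(2/3)(1/2) = 1/10; P(data | r = 4) = (4/5)(1/4)(3/3)(0/2) = 0.
The prior-weighted likelihoods are 2/7 · 1/10 = 1/35, 1/7 · 1/10 = 1/70, 4/7 · 0 = 0; with total 3/70.
Normalising, the posterior is P(r = 2 | data) = 2/3, P(r = 3 | data) = 1/3, P(r = 4 | data) = 0.
Averaging over the posterior, P(white next | data) = (0)(2/3) + (1)(1/3) = 1/3.

0.333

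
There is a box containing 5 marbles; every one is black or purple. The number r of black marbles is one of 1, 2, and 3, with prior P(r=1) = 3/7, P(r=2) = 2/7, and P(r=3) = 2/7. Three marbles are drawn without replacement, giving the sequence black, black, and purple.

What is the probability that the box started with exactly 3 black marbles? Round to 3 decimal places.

0.667

For each hypothesis, P(data | H) works out to: P(data | r = 1) = (1/5)(0/4) = 0; P(data | r = 2) = (2/5)(1/4)(3/3) = 1/10; P(data | r = 3) = (3/5)(2/4)(2/3) = 1/5.
Multiplying each by its prior: 3/7 · 0 = 0, 2/7 · 1/10 = 1/35, 2/7 · 1/5 = 2/35; summing to 3/35.
Hence P(r = 3 | data) = (2/35) / (3/35) = 2/3.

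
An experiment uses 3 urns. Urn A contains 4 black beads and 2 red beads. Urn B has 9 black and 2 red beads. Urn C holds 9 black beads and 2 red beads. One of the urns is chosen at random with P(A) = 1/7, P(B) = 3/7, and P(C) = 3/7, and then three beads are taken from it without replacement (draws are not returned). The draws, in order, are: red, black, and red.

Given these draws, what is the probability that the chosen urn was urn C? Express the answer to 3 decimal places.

0.310

Compute the likelihood of the observed sequence for each case: P(data | urn A) = (2/6)(4/5)(1/4) = 0.066667; P(data | urn B) = (2/11)(9/10)(1/9) = 0.018182; P(data | urn C) = (2/11)(9/10)(1/9) = 0.018182.
Weighting by the prior gives 1/7 · 0.066667 = 0.0095238, 3/7 · 0.018182 = 0.0077922, 3/7 · 0.018182 = 0.0077922; summing to 0.025108.
By Bayes' rule, P(urn C | data) = (0.0077922) / (0.025108) = 0.31034.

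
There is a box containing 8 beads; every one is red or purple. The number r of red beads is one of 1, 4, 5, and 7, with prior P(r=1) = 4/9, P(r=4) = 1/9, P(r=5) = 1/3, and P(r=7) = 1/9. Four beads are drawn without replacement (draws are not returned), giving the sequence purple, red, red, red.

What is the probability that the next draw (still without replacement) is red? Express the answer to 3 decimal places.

Under each hypothesis, the probability of the observed sequence is: P(data | r = 1) = (7/8)(1/7)(0/6) = 0; P(data | r = 4) = (4/8)(4/7)(3/6)(2/5) = 2/35; P(data | r = 5) = (3/8)(5/7)(4/6)(3/5) = 3/28; P(data | r = 7) = (1/8)(7/7)(6/6)(5/5) = 1/8.
Weighting by the prior gives 4/9 · 0 = 0, 1/9 · 2/35 = 2/315, 1/3 · 3/28 = 1/28, 1/9 · 1/8 = 1/72; summing to 47/840.
Dividing through by the total gives posterior P(r = 1 | data) = 0, P(r = 4 | data) = 16/141, P(r = 5 | data) = 30/47, P(r = 7 | data) = 35/141.
The predictive probability is P(red next | data) = (1/4)(16/141) + (1/2)(30/47) + (1)(35/141) = 28/47.

0.596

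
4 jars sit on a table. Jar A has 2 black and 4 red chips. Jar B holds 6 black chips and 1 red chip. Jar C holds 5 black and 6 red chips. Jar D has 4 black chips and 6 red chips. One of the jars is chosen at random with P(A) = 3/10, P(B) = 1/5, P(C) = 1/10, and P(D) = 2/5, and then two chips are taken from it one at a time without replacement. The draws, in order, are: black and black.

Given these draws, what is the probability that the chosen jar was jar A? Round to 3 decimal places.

0.085

Compute the likelihood of the observed sequence for each case: P(data | jar A) = (2/6)(1/5) = 0.066667; P(data | jar B) = (6/7)(5/6) = 0.71429; P(data | jar C) = (5/11)(4/10) = 0.18182; P(data | jar D) = (4/10)(3/9) = 0.13333.
Multiplying each by its prior: 3/10 · 0.066667 = 0.02, 1/5 · 0.71429 = 0.14286, 1/10 · 0.18182 = 0.018182, 2/5 · 0.13333 = 0.053333; with total 0.23437.
Therefore the posterior P(jar A | data) = (0.02) / (0.23437) = 0.085334.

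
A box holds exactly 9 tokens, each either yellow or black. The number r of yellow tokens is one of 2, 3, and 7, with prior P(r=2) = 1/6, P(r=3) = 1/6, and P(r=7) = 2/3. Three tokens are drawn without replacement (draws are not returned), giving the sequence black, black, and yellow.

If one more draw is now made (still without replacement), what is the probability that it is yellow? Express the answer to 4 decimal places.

0.4348

Compute the likelihood of the observed sequence for each case: P(data | r = 2) = (7/9)(6/8)(2/7) = 0.16667; P(data | r = 3) = (6/9)(5/8)(3/7) = 0.17857; P(data | r = 7) = (2/9)(1/8)(7/7) = 0.027778.
Weighting by the prior gives 1/6 · 0.16667 = 0.027778, 1/6 · 0.17857 = 0.029762, 2/3 · 0.027778 = 0.018519; summing to 0.076058.
Normalising, the posterior is P(r = 2 | data) = 0.36522, P(r = 3 | data) = 0.3913, P(r = 7 | data) = 0.24348.
Averaging over the posterior, P(yellow next | data) = (1/6)(0.36522) + (1/3)(0.3913) + (1)(0.24348) = 0.43478.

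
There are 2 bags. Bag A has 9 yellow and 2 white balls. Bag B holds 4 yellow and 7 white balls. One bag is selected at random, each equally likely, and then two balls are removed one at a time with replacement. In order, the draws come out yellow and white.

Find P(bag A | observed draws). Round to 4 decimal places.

Under each hypothesis, the probability of the observed sequence is: P(data | bag A) = (9/11)(2/11) = 18/121; P(data | bag B) = (4/11)(7/11) = 28/121.
The prior-weighted likelihoods are 1/2 · 18/121 = 9/121, 1/2 · 28/121 = 14/121; these sum to 23/121.
Therefore the posterior P(bag A | data) = (9/121) / (23/121) = 9/23.

0.3913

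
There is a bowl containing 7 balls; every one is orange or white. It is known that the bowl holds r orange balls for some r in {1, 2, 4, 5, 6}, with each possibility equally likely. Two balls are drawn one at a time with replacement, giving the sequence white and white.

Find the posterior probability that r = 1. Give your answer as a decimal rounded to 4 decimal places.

Compute the likelihood of the observed sequence for each case: P(data | r = 1) = (6/7)(6/7) = 36/49; P(data | r = 2) = (5/7)(5/7) = 25/49; P(data | r = 4) = (3/7)(3/7) = 9/49; P(data | r = 5) = (2/7)(2/7) = 4/49; P(data | r = 6) = (1/7)(1/7) = 1/49.
Multiplying each by its prior: 1/5 · 36/49 = 36/245, 1/5 · 25/49 = 5/49, 1/5 · 9/49 = 9/245, 1/5 · 4/49 = 4/245, 1/5 · 1/49 = 1/245; these sum to 15/49.
By Bayes' rule, P(r = 1 | data) = (36/245) / (15/49) = 12/25.

0.4800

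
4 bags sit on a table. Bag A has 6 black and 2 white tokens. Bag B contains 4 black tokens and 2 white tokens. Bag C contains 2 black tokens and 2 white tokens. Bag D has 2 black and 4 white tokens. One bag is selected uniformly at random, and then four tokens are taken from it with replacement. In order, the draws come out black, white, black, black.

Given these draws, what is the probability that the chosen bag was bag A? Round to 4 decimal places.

Under each hypothesis, the probability of the observed sequence is: P(data | bag A) = (6/8)(2/8)(6/8)(6/8) = 0.10547; P(data | bag B) = (4/6)(2/6)(4/6)(4/6) = 0.098765; P(data | bag C) = (2/4)(2/4)(2/4)(2/4) = 0.0625; P(data | bag D) = (2/6)(4/6)(2/6)(2/6) = 0.024691.
Multiplying each by its prior: 1/4 · 0.10547 = 0.026367, 1/4 · 0.098765 = 0.024691, 1/4 · 0.0625 = 0.015625, 1/4 · 0.024691 = 0.0061728; summing to 0.072856.
Hence P(bag A | data) = (0.026367) / (0.072856) = 0.36191.

0.3619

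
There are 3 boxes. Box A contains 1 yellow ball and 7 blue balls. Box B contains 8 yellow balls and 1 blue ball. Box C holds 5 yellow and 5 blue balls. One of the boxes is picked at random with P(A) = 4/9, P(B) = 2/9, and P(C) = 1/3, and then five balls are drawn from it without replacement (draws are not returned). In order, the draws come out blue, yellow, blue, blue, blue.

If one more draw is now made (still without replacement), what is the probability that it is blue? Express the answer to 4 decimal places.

0.9149

For each hypothesis, P(data | H) works out to: P(data | box A) = (7/8)(1/7)(6/6)(5/5)(4/4) = 1/8; P(data | box B) = (1/9)(8/8)(0/7) = 0; P(data | box C) = (5/10)(5/9)(4/8)(3/7)(2/6) = 5/252.
The prior-weighted likelihoods are 4/9 · 1/8 = 1/18, 2/9 · 0 = 0, 1/3 · 5/252 = 5/756; summing to 47/756.
Normalising, the posterior is P(box A | data) = 42/47, P(box B | data) = 0, P(box C | data) = 5/47.
Averaging over the posterior, P(blue next | data) = (1)(42/47) + (1/5)(5/47) = 43/47.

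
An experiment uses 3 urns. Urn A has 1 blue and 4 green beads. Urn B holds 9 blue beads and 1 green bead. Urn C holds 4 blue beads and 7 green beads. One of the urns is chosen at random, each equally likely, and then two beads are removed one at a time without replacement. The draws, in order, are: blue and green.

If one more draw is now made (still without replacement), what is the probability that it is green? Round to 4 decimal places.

0.6667

The likelihood of the observed sequence under each hypothesis: P(data | urn A) = (1/5)(4/4) = 1/5; P(data | urn B) = (9/10)(1/9) = 1/10; P(data | urn C) = (4/11)(7/10) = 14/55.
The prior-weighted likelihoods are 1/3 · 1/5 = 1/15, 1/3 · 1/10 = 1/30, 1/3 · 14/55 = 14/165; these sum to 61/330.
Normalising, the posterior is P(urn A | data) = 22/61, P(urn B | data) = 11/61, P(urn C | data) = 28/61.
Averaging over the posterior, P(green next | data) = (1)(22/61) + (0)(11/61) + (2/3)(28/61) = 2/3.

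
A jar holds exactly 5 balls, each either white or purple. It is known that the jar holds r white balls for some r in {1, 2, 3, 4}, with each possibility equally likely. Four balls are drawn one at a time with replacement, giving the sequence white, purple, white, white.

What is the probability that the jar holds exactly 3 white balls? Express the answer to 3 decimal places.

The likelihood of the observed sequence under each hypothesis: P(data | r = 1) = (1/5)(4/5)(1/5)(1/5) = 0.0064; P(data | r = 2) = (2/5)(3/5)(2/5)(2/5) = 0.0384; P(data | r = 3) = (3/5)(2/5)(3/5)(3/5) = 0.0864; P(data | r = 4) = (4/5)(1/5)(4/5)(4/5) = 0.1024.
Multiplying each by its prior: 1/4 · 0.0064 = 0.0016, 1/4 · 0.0384 = 0.0096, 1/4 · 0.0864 = 0.0216, 1/4 · 0.1024 = 0.0256; summing to 0.0584.
Therefore the posterior P(r = 3 | data) = (0.0216) / (0.0584) = 0.36986.

0.370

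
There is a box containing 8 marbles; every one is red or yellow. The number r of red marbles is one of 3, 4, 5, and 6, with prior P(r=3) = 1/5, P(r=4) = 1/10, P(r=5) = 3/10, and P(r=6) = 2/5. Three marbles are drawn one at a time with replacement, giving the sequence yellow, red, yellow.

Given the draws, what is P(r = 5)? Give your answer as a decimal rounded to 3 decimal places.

0.303

The likelihood of the observed sequence under each hypothesis: P(data | r = 3) = (5/8)(3/8)(5/8) = 0.14648; P(data | r = 4) = (4/8)(4/8)(4/8) = 0.125; P(data | r = 5) = (3/8)(5/8)(3/8) = 0.087891; P(data | r = 6) = (2/8)(6/8)(2/8) = 0.046875.
Multiplying each by its prior: 1/5 · 0.14648 = 0.029297, 1/10 · 0.125 = 0.0125, 3/10 · 0.087891 = 0.026367, 2/5 · 0.046875 = 0.01875; with total 0.086914.
By Bayes' rule, P(r = 5 | data) = (0.026367) / (0.086914) = 0.30337.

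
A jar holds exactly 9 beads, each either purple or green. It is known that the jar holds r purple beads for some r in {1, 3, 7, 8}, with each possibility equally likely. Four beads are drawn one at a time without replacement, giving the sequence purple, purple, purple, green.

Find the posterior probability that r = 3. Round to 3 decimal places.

Compute the likelihood of the observed sequence for each case: P(data | r = 1) = (1/9)(0/8) = 0; P(data | r = 3) = (3/9)(2/8)(1/7)(6/6) = 1/84; P(data | r = 7) = (7/9)(6/8)(5/7)(2/6) = 5/36; P(data | r = 8) = (8/9)(7/8)(6/7)(1/6) = 1/9.
Weighting by the prior gives 1/4 · 0 = 0, 1/4 · 1/84 = 1/336, 1/4 · 5/36 = 5/144, 1/4 · 1/9 = 1/36; summing to 11/168.
So P(r = 3 | data) = (1/336) / (11/168) = 1/22.

0.045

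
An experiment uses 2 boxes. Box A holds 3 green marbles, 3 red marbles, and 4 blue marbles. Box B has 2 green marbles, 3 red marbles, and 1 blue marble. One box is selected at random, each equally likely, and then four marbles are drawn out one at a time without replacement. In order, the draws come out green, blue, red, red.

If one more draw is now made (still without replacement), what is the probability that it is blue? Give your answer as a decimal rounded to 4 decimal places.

0.1500

Under each hypothesis, the probability of the observed sequence is: P(data | box A) = (3/10)(4/9)(3/8)(2/7) = 1/70; P(data | box B) = (2/6)(1/5)(3/4)(2/3) = 1/30.
Multiplying each by its prior: 1/2 · 1/70 = 1/140, 1/2 · 1/30 = 1/60; with total 1/42.
The posterior is then P(box A | data) = 3/10, P(box B | data) = 7/10.
The predictive probability is P(blue next | data) = (1/2)(3/10) + (0)(7/10) = 3/20.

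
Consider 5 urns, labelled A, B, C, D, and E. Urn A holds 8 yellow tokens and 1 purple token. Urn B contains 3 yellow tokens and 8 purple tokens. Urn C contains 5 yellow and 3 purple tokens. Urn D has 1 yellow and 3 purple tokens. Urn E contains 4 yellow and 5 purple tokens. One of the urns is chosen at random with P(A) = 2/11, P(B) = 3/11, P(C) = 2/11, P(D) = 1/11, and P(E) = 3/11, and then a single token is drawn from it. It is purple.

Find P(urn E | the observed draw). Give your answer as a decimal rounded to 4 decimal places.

For each hypothesis, P(data | H) works out to: P(data | urn A) = (1/9) = 0.11111; P(data | urn B) = (8/11) = 0.72727; P(data | urn C) = (3/8) = 0.375; P(data | urn D) = (3/4) = 0.75; P(data | urn E) = (5/9) = 0.55556.
The prior-weighted likelihoods are 2/11 · 0.11111 = 0.020202, 3/11 · 0.72727 = 0.19835, 2/11 · 0.375 = 0.068182, 1/11 · 0.75 = 0.068182, 3/11 · 0.55556 = 0.15152; summing to 0.50643.
Hence P(urn E | data) = (0.15152) / (0.50643) = 0.29918.

0.2992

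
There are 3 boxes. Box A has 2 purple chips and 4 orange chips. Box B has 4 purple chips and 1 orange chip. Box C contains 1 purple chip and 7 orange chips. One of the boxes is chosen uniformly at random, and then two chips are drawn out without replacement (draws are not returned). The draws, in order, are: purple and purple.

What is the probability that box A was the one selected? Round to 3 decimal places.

0.100

The likelihood of the observed sequence under each hypothesis: P(data | box A) = (2/6)(1/5) = 1/15; P(data | box B) = (4/5)(3/4) = 3/5; P(data | box C) = (1/8)(0/7) = 0.
The prior-weighted likelihoods are 1/3 · 1/15 = 1/45, 1/3 · 3/5 = 1/5, 1/3 · 0 = 0; summing to 2/9.
So P(box A | data) = (1/45) / (2/9) = 1/10.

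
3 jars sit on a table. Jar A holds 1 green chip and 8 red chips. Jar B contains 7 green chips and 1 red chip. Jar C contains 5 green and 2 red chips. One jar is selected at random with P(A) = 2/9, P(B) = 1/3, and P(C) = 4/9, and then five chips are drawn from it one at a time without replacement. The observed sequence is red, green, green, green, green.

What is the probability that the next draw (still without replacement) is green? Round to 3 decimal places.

0.748

The likelihood of the observed sequence under each hypothesis: P(data | jar A) = (8/9)(1/8)(0/7) = 0; P(data | jar B) = (1/8)(7/7)(6/6)(5/5)(4/4) = 0.125; P(data | jar C) = (2/7)(5/6)(4/5)(3/4)(2/3) = 0.095238.
Weighting by the prior gives 2/9 · 0 = 0, 1/3 · 0.125 = 0.041667, 4/9 · 0.095238 = 0.042328; with total 0.083995.
Dividing through by the total gives posterior P(jar A | data) = 0, P(jar B | data) = 0.49606, P(jar C | data) = 0.50394.
Averaging over the posterior, P(green next | data) = (1)(0.49606) + (1/2)(0.50394) = 0.74803.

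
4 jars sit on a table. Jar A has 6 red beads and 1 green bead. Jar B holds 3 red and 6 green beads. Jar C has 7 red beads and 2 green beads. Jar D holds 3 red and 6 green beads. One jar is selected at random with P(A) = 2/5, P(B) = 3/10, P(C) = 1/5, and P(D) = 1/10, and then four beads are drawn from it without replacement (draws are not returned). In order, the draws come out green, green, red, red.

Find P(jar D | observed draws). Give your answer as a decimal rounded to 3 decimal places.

Compute the likelihood of the observed sequence for each case: P(data | jar A) = (1/7)(0/6) = 0; P(data | jar B) = (6/9)(5/8)(3/7)(2/6) = 0.059524; P(data | jar C) = (2/9)(1/8)(7/7)(6/6) = 0.027778; P(data | jar D) = (6/9)(5/8)(3/7)(2/6) = 0.059524.
The prior-weighted likelihoods are 2/5 · 0 = 0, 3/10 · 0.059524 = 0.017857, 1/5 · 0.027778 = 0.0055556, 1/10 · 0.059524 = 0.0059524; with total 0.029365.
Therefore the posterior P(jar D | data) = (0.0059524) / (0.029365) = 0.2027.

0.203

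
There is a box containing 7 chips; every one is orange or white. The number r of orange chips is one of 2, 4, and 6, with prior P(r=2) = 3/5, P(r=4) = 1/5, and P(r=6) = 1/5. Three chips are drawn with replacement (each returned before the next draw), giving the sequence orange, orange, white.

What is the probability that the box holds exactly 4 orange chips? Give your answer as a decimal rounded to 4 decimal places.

Compute the likelihood of the observed sequence for each case: P(data | r = 2) = (2/7)(2/7)(5/7) = 0.058309; P(data | r = 4) = (4/7)(4/7)(3/7) = 0.13994; P(data | r = 6) = (6/7)(6/7)(1/7) = 0.10496.
The prior-weighted likelihoods are 3/5 · 0.058309 = 0.034985, 1/5 · 0.13994 = 0.027988, 1/5 · 0.10496 = 0.020991; with total 0.083965.
By Bayes' rule, P(r = 4 | data) = (0.027988) / (0.083965) = 0.33333.

0.3333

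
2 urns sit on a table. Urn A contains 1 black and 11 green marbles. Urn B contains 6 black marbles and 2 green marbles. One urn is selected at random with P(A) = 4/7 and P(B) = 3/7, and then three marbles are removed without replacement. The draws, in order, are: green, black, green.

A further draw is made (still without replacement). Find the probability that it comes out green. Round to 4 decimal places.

0.7568

For each hypothesis, P(data | H) works out to: P(data | urn A) = (11/12)(1/11)(10/10) = 1/12; P(data | urn B) = (2/8)(6/7)(1/6) = 1/28.
Multiplying each by its prior: 4/7 · 1/12 = 1/21, 3/7 · 1/28 = 3/196; with total 37/588.
Normalising, the posterior is P(urn A | data) = 28/37, P(urn B | data) = 9/37.
The predictive probability is P(green next | data) = (1)(28/37) + (0)(9/37) = 28/37.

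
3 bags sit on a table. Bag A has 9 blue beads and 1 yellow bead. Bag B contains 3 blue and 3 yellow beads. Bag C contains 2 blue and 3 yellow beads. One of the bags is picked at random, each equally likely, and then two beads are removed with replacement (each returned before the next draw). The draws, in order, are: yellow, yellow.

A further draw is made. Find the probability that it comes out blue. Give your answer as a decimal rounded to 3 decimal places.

0.448

Under each hypothesis, the probability of the observed sequence is: P(data | bag A) = (1/10)(1/10) = 1/100; P(data | bag B) = (3/6)(3/6) = 1/4; P(data | bag C) = (3/5)(3/5) = 9/25.
Multiplying each by its prior: 1/3 · 1/100 = 1/300, 1/3 · 1/4 = 1/12, 1/3 · 9/25 = 3/25; with total 31/150.
Dividing through by the total gives posterior P(bag A | data) = 1/62, P(bag B | data) = 25/62, P(bag C | data) = 18/31.
The predictive probability is P(blue next | data) = (9/10)(1/62) + (1/2)(25/62) + (2/5)(18/31) = 139/310.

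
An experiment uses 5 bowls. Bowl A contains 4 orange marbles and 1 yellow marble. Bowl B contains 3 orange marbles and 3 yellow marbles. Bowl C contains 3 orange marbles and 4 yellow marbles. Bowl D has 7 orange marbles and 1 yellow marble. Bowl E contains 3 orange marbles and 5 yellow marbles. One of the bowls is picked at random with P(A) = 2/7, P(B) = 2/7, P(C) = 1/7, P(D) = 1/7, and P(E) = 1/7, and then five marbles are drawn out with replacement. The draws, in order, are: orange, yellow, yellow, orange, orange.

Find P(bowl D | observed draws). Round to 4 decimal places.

0.0653

Under each hypothesis, the probability of the observed sequence is: P(data | bowl A) = (4/5)(1/5)(1/5)(4/5)(4/5) = 0.02048; P(data | bowl B) = (3/6)(3/6)(3/6)(3/6)(3/6) = 0.03125; P(data | bowl C) = (3/7)(4/7)(4/7)(3/7)(3/7) = 0.025704; P(data | bowl D) = (7/8)(1/8)(1/8)(7/8)(7/8) = 0.010468; P(data | bowl E) = (3/8)(5/8)(5/8)(3/8)(3/8) = 0.020599.
Multiplying each by its prior: 2/7 · 0.02048 = 0.0058514, 2/7 · 0.03125 = 0.0089286, 1/7 · 0.025704 = 0.0036719, 1/7 · 0.010468 = 0.0014954, 1/7 · 0.020599 = 0.0029428; these sum to 0.02289.
So P(bowl D | data) = (0.0014954) / (0.02289) = 0.065328.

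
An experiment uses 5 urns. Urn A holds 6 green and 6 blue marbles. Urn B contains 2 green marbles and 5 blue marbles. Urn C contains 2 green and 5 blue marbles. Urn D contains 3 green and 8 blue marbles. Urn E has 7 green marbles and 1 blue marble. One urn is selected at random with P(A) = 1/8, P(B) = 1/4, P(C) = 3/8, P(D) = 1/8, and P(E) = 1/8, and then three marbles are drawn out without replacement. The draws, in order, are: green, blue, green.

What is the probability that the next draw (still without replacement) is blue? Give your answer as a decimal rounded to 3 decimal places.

For each hypothesis, P(data | H) works out to: P(data | urn A) = (6/12)(6/11)(5/10) = 0.13636; P(data | urn B) = (2/7)(5/6)(1/5) = 0.047619; P(data | urn C) = (2/7)(5/6)(1/5) = 0.047619; P(data | urn D) = (3/11)(8/10)(2/9) = 0.048485; P(data | urn E) = (7/8)(1/7)(6/6) = 0.125.
Weighting by the prior gives 1/8 · 0.13636 = 0.017045, 1/4 · 0.047619 = 0.011905, 3/8 · 0.047619 = 0.017857, 1/8 · 0.048485 = 0.0060606, 1/8 · 0.125 = 0.015625; these sum to 0.068493.
Normalising, the posterior is P(urn A | data) = 0.24886, P(urn B | data) = 0.17381, P(urn C | data) = 0.26071, P(urn D | data) = 0.088485, P(urn E | data) = 0.22813.
Averaging over the posterior, P(blue next | data) = (5/9)(0.24886) + (1)(0.17381) + (1)(0.26071) + (7/8)(0.088485) + (0)(0.22813) = 0.65021.

0.650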